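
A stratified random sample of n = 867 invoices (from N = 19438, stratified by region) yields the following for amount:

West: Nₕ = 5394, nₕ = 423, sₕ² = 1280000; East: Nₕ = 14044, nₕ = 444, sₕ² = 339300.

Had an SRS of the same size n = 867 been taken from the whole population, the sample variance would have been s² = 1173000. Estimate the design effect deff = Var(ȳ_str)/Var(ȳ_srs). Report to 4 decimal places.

0.4650

Var(ȳ_str) = Σ Wₕ²(1−fₕ)sₕ²/nₕ with Wₕ = Nₕ/19438:
  West: (5394/19438)²·(1−423/5394)·1280000/423 = 214.74406
  East: (14044/19438)²·(1−444/14044)·339300/444 = 386.30245
  → Var(ȳ_str) = 601.04651.
Var(ȳ_srs) = (1 − 867/19438)·1173000/867 = 1292.5955.
deff = 601.04651 / 1292.5955 = 0.4650.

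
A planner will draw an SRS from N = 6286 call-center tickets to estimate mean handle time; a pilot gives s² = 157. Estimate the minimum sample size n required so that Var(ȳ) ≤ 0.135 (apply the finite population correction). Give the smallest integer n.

Without fpc, n₀ = s²/D = 157/0.135 = 1162.9630.
With fpc, (1 − n/N)·s²/n ≤ D requires n ≥ n₀/(1 + n₀/N) = 1162.9630/(1 + 1162.9630/6286) = 981.3964.
Rounding up, n = 982.

982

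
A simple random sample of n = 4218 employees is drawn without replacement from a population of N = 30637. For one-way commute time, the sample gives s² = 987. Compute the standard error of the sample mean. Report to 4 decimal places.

Under SRS without replacement, Var(ȳ) = (1 − f)·s²/n with f = n/N = 4218/30637 = 0.13767667.
Var(ȳ) = (1 − 0.13767667)·987/4218 = 0.86232333·0.23399716 = 0.20178121.
SE(ȳ) = √(0.20178121) = 0.4492.

0.4492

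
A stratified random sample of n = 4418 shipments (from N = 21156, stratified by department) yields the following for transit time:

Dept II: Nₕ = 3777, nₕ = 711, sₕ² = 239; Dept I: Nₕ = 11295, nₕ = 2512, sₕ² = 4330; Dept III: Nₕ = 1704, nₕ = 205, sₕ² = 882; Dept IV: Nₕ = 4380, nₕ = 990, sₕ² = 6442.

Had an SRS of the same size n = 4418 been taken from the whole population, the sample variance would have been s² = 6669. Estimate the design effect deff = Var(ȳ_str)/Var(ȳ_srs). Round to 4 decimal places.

0.5285

Var(ȳ_str) = Σ Wₕ²(1−fₕ)sₕ²/nₕ with Wₕ = Nₕ/21156:
  Dept II: (3777/21156)²·(1−711/3777)·239/711 = 0.0086972173
  Dept I: (11295/21156)²·(1−2512/11295)·4330/2512 = 0.38205885
  Dept III: (1704/21156)²·(1−205/1704)·882/205 = 0.024553807
  Dept IV: (4380/21156)²·(1−990/4380)·6442/990 = 0.21586996
  → Var(ȳ_str) = 0.63117983.
Var(ȳ_srs) = (1 − 4418/21156)·6669/4418 = 1.1942768.
deff = 0.63117983 / 1.1942768 = 0.5285.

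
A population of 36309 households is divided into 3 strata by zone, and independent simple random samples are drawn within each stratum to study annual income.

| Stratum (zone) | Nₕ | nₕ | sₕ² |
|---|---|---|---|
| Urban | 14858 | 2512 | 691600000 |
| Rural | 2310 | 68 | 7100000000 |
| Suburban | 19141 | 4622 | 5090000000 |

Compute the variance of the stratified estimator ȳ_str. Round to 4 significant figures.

Var(ȳ_str) = Σₕ Wₕ²(1 − fₕ)sₕ²/nₕ with Wₕ = Nₕ/N, N = 36309.
Urban: Wₕ = 0.40920984; term = 0.40920984²·(1 − 0.16906717)·691600000/2512 = 38308.346.
Rural: Wₕ = 0.06362059; term = 0.06362059²·(1 − 0.02943723)·7100000000/68 = 410174.3.
Suburban: Wₕ = 0.52716957; term = 0.52716957²·(1 − 0.24147119)·5090000000/4622 = 232145.67.
Sum = 680628.32.

680600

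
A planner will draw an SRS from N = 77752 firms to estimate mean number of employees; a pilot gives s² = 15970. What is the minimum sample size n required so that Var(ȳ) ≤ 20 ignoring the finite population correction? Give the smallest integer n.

799

Without fpc, n₀ = s²/D = 15970/20 = 798.5000.
Rounding up, n = 799.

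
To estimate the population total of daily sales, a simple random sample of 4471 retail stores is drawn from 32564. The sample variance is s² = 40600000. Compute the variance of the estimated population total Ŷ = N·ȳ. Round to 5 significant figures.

8.3072 × 10^12

Var(Ŷ) = N²·Var(ȳ) = N²·(1 − n/N)·s²/n.
f = 4471/32564 = 0.13729886; Var(ȳ) = 0.86270114·40600000/4471 = 7833.967.
Var(Ŷ) = 32564² · 7833.967 = 8.307249 × 10^12.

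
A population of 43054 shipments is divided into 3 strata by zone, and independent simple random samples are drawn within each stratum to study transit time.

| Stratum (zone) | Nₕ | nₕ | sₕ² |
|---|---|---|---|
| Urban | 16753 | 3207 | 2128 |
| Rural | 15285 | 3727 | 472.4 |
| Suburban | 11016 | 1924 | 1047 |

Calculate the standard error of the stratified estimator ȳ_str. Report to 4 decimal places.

Var(ȳ_str) = Σₕ Wₕ²(1 − fₕ)sₕ²/nₕ with Wₕ = Nₕ/N, N = 43054.
Urban: Wₕ = 0.38911599; term = 0.38911599²·(1 − 0.19142840)·2128/3207 = 0.081236146.
Rural: Wₕ = 0.35501928; term = 0.35501928²·(1 − 0.24383382)·472.4/3727 = 0.01208013.
Suburban: Wₕ = 0.25586473; term = 0.25586473²·(1 − 0.17465505)·1047/1924 = 0.029403427.
Sum = 0.1227197.
SE = √(0.1227197) = 0.3503.

0.3503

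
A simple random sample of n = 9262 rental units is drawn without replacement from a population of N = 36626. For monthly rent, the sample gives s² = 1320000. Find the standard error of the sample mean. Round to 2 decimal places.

10.32

Under SRS without replacement, Var(ȳ) = (1 − f)·s²/n with f = n/N = 9262/36626 = 0.25288047.
Var(ȳ) = (1 − 0.25288047)·1320000/9262 = 0.74711953·142.51781 = 106.47784.
SE(ȳ) = √(106.47784) = 10.32.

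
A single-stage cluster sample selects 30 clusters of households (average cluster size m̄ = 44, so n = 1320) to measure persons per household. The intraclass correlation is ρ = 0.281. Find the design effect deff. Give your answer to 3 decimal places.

deff = 1 + (44 − 1)·0.281 = 1 + 12.083 = 13.083.

13.083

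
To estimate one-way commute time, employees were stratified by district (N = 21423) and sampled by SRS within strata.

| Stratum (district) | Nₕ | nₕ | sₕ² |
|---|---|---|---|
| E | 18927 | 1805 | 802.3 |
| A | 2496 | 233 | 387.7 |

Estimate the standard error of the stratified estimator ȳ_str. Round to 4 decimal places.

0.5782

Var(ȳ_str) = Σₕ Wₕ²(1 − fₕ)sₕ²/nₕ with Wₕ = Nₕ/N, N = 21423.
E: Wₕ = 0.88348971; term = 0.88348971²·(1 − 0.09536641)·802.3/1805 = 0.3138595.
A: Wₕ = 0.11651029; term = 0.11651029²·(1 − 0.09334936)·387.7/233 = 0.020478986.
Sum = 0.33433849.
SE = √(0.33433849) = 0.5782.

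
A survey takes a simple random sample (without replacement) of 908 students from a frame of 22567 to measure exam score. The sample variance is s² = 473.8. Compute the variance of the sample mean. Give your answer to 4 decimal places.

0.5008

Under SRS without replacement, Var(ȳ) = (1 − f)·s²/n with f = n/N = 908/22567 = 0.04023574.
Var(ȳ) = (1 − 0.04023574)·473.8/908 = 0.95976426·0.52180617 = 0.50081091.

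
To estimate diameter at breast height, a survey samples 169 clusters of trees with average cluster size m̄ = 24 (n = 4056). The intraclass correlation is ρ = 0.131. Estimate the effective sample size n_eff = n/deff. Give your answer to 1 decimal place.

1010.7

deff = 1 + (24 − 1)·0.131 = 1 + 3.013 = 4.013.
n_eff = 4056 / 4.013 = 1010.7.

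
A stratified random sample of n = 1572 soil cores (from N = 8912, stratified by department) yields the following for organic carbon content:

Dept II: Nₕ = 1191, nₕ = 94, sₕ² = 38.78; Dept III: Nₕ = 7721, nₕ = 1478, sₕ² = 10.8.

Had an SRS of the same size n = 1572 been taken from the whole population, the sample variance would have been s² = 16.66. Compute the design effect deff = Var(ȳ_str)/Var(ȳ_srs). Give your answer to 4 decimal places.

1.2856

Var(ȳ_str) = Σ Wₕ²(1−fₕ)sₕ²/nₕ with Wₕ = Nₕ/8912:
  Dept II: (1191/8912)²·(1−94/1191)·38.78/94 = 0.0067865333
  Dept III: (7721/8912)²·(1−1478/7721)·10.8/1478 = 0.0044347164
  → Var(ȳ_str) = 0.01122125.
Var(ȳ_srs) = (1 − 1572/8912)·16.66/1572 = 0.0087285748.
deff = 0.01122125 / 0.0087285748 = 1.2856.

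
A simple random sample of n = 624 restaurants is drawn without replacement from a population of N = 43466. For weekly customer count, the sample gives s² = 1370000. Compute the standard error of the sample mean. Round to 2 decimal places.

Under SRS without replacement, Var(ȳ) = (1 − f)·s²/n with f = n/N = 624/43466 = 0.01435605.
Var(ȳ) = (1 − 0.01435605)·1370000/624 = 0.98564395·2195.5128 = 2163.9939.
SE(ȳ) = √(2163.9939) = 46.52.

46.52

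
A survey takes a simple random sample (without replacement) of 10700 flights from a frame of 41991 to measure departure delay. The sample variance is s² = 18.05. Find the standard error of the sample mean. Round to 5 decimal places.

0.03546

Under SRS without replacement, Var(ȳ) = (1 − f)·s²/n with f = n/N = 10700/41991 = 0.25481651.
Var(ȳ) = (1 − 0.25481651)·18.05/10700 = 0.74518349·0.0016869159 = 0.0012570619.
SE(ȳ) = √(0.0012570619) = 0.03546.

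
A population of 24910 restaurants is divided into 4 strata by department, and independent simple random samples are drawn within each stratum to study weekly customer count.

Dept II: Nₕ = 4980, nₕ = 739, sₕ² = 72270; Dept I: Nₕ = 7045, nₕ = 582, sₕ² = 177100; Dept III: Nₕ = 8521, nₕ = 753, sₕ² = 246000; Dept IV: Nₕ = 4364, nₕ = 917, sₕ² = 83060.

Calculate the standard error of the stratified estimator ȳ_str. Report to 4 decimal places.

7.9185

Var(ȳ_str) = Σₕ Wₕ²(1 − fₕ)sₕ²/nₕ with Wₕ = Nₕ/N, N = 24910.
Dept II: Wₕ = 0.19991971; term = 0.19991971²·(1 − 0.14839357)·72270/739 = 3.3286166.
Dept I: Wₕ = 0.28281815; term = 0.28281815²·(1 − 0.08261178)·177100/582 = 22.328692.
Dept III: Wₕ = 0.34207146; term = 0.34207146²·(1 − 0.08836991)·246000/753 = 34.849172.
Dept IV: Wₕ = 0.17519069; term = 0.17519069²·(1 − 0.21012832)·83060/917 = 2.1958424.
Sum = 62.702323.
SE = √(62.702323) = 7.9185.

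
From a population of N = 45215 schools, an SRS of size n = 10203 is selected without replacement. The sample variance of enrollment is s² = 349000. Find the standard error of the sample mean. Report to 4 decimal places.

Under SRS without replacement, Var(ȳ) = (1 − f)·s²/n with f = n/N = 10203/45215 = 0.22565520.
Var(ȳ) = (1 − 0.22565520)·349000/10203 = 0.77434480·34.205626 = 26.486948.
SE(ȳ) = √(26.486948) = 5.1465.

5.1465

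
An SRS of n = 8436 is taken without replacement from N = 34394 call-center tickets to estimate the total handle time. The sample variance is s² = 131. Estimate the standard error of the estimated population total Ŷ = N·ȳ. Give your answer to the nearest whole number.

3723

Var(Ŷ) = N²·Var(ȳ) = N²·(1 − n/N)·s²/n.
f = 8436/34394 = 0.24527534; Var(ȳ) = 0.75472466·131/8436 = 0.011719883.
Var(Ŷ) = 34394² · 0.011719883 = 1.3864003 × 10^7.
SE(Ŷ) = √(1.3864003 × 10^7) = 3723.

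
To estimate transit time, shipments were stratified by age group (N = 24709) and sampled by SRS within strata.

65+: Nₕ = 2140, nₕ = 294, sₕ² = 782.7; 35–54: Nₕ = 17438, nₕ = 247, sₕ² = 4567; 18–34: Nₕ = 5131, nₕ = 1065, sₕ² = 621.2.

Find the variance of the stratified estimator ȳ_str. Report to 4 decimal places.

9.1158

Var(ȳ_str) = Σₕ Wₕ²(1 − fₕ)sₕ²/nₕ with Wₕ = Nₕ/N, N = 24709.
65+: Wₕ = 0.08660812; term = 0.08660812²·(1 − 0.13738318)·782.7/294 = 0.017225948.
35–54: Wₕ = 0.70573475; term = 0.70573475²·(1 − 0.01416447)·4567/247 = 9.0786554.
18–34: Wₕ = 0.20765713; term = 0.20765713²·(1 − 0.20756188)·621.2/1065 = 0.019931542.
Sum = 9.1158129.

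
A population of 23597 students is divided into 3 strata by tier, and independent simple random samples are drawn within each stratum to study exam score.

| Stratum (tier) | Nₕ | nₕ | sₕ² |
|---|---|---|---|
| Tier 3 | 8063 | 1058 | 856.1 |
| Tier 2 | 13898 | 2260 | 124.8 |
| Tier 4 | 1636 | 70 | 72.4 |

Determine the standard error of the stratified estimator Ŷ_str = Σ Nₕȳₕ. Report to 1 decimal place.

7568.6

Var(Ŷ_str) = Σₕ Nₕ²(1 − fₕ)sₕ²/nₕ.
Tier 3: 8063²·(1 − 1058/8063)·856.1/1058 = 4.5702886 × 10^7.
Tier 2: 13898²·(1 − 2260/13898)·124.8/2260 = 8.9317551 × 10^6.
Tier 4: 1636²·(1 − 70/1636)·72.4/70 = 2.6498152 × 10^6.
Sum = 5.7284456 × 10^7.
SE = √(5.7284456 × 10^7) = 7568.6.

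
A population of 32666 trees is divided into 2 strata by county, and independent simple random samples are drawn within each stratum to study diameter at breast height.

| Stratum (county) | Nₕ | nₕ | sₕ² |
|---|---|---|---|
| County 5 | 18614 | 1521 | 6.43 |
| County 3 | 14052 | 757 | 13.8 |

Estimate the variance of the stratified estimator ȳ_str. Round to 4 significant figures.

0.004452

Var(ȳ_str) = Σₕ Wₕ²(1 − fₕ)sₕ²/nₕ with Wₕ = Nₕ/N, N = 32666.
County 5: Wₕ = 0.56982796; term = 0.56982796²·(1 − 0.08171269)·6.43/1521 = 0.0012605145.
County 3: Wₕ = 0.43017204; term = 0.43017204²·(1 − 0.05387134)·13.8/757 = 0.0031916685.
Sum = 0.004452183.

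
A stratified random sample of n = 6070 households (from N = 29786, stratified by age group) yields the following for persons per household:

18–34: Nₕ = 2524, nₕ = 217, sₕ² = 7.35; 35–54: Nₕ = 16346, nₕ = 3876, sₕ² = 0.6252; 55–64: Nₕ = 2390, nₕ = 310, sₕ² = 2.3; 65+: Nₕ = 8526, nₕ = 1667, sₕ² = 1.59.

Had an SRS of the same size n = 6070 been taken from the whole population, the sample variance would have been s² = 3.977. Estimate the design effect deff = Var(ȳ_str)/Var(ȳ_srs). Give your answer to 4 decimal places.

Var(ȳ_str) = Σ Wₕ²(1−fₕ)sₕ²/nₕ with Wₕ = Nₕ/29786:
  18–34: (2524/29786)²·(1−217/2524)·7.35/217 = 2.2230037 × 10^-4
  35–54: (16346/29786)²·(1−3876/16346)·0.6252/3876 = 3.705858 × 10^-5
  55–64: (2390/29786)²·(1−310/2390)·2.3/310 = 4.15722 × 10^-5
  65+: (8526/29786)²·(1−1667/8526)·1.59/1667 = 6.2869975 × 10^-5
  → Var(ȳ_str) = 3.6380113 × 10^-4.
Var(ȳ_srs) = (1 − 6070/29786)·3.977/6070 = 5.2167035 × 10^-4.
deff = (3.6380113 × 10^-4) / (5.2167035 × 10^-4) = 0.6974.

0.6974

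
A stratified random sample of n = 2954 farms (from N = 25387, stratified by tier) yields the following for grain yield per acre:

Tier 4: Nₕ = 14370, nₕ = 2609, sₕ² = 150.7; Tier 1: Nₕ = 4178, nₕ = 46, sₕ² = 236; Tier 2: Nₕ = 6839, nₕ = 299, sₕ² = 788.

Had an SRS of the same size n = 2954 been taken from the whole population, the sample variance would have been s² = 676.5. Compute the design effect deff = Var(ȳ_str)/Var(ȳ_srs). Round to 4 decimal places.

1.6577

Var(ȳ_str) = Σ Wₕ²(1−fₕ)sₕ²/nₕ with Wₕ = Nₕ/25387:
  Tier 4: (14370/25387)²·(1−2609/14370)·150.7/2609 = 0.015146679
  Tier 1: (4178/25387)²·(1−46/4178)·236/46 = 0.13742323
  Tier 2: (6839/25387)²·(1−299/6839)·788/299 = 0.18289533
  → Var(ȳ_str) = 0.33546524.
Var(ȳ_srs) = (1 − 2954/25387)·676.5/2954 = 0.20236401.
deff = 0.33546524 / 0.20236401 = 1.6577.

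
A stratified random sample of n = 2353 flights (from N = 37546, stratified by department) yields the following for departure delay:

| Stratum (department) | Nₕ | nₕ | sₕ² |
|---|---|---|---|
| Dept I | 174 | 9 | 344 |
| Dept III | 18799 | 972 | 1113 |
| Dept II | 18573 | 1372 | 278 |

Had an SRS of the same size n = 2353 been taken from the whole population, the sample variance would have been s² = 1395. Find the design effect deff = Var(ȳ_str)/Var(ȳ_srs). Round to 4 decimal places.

0.5739

Var(ȳ_str) = Σ Wₕ²(1−fₕ)sₕ²/nₕ with Wₕ = Nₕ/37546:
  Dept I: (174/37546)²·(1−9/174)·344/9 = 7.7843396 × 10^-4
  Dept III: (18799/37546)²·(1−972/18799)·1113/972 = 0.27221657
  Dept II: (18573/37546)²·(1−1372/18573)·278/1372 = 0.045919705
  → Var(ȳ_str) = 0.31891471.
Var(ȳ_srs) = (1 − 2353/37546)·1395/2353 = 0.55570575.
deff = 0.31891471 / 0.55570575 = 0.5739.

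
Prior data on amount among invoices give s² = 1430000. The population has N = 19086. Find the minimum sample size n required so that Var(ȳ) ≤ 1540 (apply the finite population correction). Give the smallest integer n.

886

Without fpc, n₀ = s²/D = 1430000/1540 = 928.5714.
With fpc, (1 − n/N)·s²/n ≤ D requires n ≥ n₀/(1 + n₀/N) = 928.5714/(1 + 928.5714/19086) = 885.4905.
Rounding up, n = 886.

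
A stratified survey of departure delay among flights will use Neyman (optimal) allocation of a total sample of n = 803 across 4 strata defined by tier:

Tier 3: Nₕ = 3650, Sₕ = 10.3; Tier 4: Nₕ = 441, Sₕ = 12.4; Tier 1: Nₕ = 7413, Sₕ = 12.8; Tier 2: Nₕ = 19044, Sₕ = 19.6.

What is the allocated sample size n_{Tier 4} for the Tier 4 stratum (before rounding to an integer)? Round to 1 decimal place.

Neyman allocation: nₕ = n·NₕSₕ / Σⱼ NⱼSⱼ.
Σ NⱼSⱼ = 3650·10.3 + 441·12.4 + 7413·12.8 + 19044·19.6 = 511212.2.
n_{Tier 4} = 803·441·12.4 / 511212.2 = 8.6.

8.6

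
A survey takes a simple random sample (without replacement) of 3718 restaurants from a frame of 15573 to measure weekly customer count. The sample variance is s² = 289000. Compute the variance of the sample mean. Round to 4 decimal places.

Under SRS without replacement, Var(ȳ) = (1 − f)·s²/n with f = n/N = 3718/15573 = 0.23874655.
Var(ȳ) = (1 − 0.23874655)·289000/3718 = 0.76125345·77.729962 = 59.172202.

59.1722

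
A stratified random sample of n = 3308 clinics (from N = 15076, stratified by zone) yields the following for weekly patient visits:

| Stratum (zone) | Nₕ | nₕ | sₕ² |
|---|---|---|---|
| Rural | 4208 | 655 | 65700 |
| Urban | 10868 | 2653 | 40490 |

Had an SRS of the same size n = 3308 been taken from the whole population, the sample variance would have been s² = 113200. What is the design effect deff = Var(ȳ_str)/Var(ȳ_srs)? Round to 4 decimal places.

0.4715

Var(ȳ_str) = Σ Wₕ²(1−fₕ)sₕ²/nₕ with Wₕ = Nₕ/15076:
  Rural: (4208/15076)²·(1−655/4208)·65700/655 = 6.5981586
  Urban: (10868/15076)²·(1−2653/10868)·40490/2653 = 5.9950867
  → Var(ȳ_str) = 12.593245.
Var(ȳ_srs) = (1 − 3308/15076)·113200/3308 = 26.71145.
deff = 12.593245 / 26.71145 = 0.4715.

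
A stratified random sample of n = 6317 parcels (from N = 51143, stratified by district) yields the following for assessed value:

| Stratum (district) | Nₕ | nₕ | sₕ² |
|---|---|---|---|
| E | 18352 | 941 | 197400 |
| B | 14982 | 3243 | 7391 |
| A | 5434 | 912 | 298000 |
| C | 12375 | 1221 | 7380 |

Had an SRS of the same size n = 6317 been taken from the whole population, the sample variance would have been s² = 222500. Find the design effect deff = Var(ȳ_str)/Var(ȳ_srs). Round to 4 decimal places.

0.9448

Var(ȳ_str) = Σ Wₕ²(1−fₕ)sₕ²/nₕ with Wₕ = Nₕ/51143:
  E: (18352/51143)²·(1−941/18352)·197400/941 = 25.626674
  B: (14982/51143)²·(1−3243/14982)·7391/3243 = 0.15324445
  A: (5434/51143)²·(1−912/5434)·298000/912 = 3.0697232
  C: (12375/51143)²·(1−1221/12375)·7380/1221 = 0.31896582
  → Var(ȳ_str) = 29.168607.
Var(ȳ_srs) = (1 − 6317/51143)·222500/6317 = 30.871869.
deff = 29.168607 / 30.871869 = 0.9448.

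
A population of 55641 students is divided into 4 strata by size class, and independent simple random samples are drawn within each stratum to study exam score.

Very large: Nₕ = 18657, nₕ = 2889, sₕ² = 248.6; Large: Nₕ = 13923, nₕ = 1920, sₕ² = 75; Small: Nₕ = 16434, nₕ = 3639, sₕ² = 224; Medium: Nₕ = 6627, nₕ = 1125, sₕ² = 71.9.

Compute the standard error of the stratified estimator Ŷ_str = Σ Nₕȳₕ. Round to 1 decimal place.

6864.1

Var(Ŷ_str) = Σₕ Nₕ²(1 − fₕ)sₕ²/nₕ.
Very large: 18657²·(1 − 2889/18657)·248.6/2889 = 2.5314655 × 10^7.
Large: 13923²·(1 − 1920/13923)·75/1920 = 6.5280379 × 10^6.
Small: 16434²·(1 − 3639/16434)·224/3639 = 1.2943435 × 10^7.
Medium: 6627²·(1 − 1125/6627)·71.9/1125 = 2.3303112 × 10^6.
Sum = 4.7116439 × 10^7.
SE = √(4.7116439 × 10^7) = 6864.1.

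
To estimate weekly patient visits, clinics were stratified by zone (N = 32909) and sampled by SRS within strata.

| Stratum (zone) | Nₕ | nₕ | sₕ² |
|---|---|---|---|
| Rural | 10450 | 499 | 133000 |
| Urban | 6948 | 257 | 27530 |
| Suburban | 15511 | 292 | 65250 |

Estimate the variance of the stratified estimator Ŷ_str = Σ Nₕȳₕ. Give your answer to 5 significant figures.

Var(Ŷ_str) = Σₕ Nₕ²(1 − fₕ)sₕ²/nₕ.
Rural: 10450²·(1 − 499/10450)·133000/499 = 2.7716227 × 10^10.
Urban: 6948²·(1 − 257/6948)·27530/257 = 4.9799379 × 10^9.
Suburban: 15511²·(1 − 292/15511)·65250/292 = 5.2750135 × 10^10.
Sum = 8.54463 × 10^10.

8.5446 × 10^10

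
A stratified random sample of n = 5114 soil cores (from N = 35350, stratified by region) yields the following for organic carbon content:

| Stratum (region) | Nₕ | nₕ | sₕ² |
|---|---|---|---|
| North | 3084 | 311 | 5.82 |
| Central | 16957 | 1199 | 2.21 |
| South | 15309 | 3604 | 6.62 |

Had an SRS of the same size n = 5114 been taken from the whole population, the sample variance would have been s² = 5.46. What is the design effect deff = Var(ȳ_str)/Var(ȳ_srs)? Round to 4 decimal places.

Var(ȳ_str) = Σ Wₕ²(1−fₕ)sₕ²/nₕ with Wₕ = Nₕ/35350:
  North: (3084/35350)²·(1−311/3084)·5.82/311 = 1.2807017 × 10^-4
  Central: (16957/35350)²·(1−1199/16957)·2.21/1199 = 3.9413443 × 10^-4
  South: (15309/35350)²·(1−3604/15309)·6.62/3604 = 2.6339808 × 10^-4
  → Var(ȳ_str) = 7.8560268 × 10^-4.
Var(ȳ_srs) = (1 − 5114/35350)·5.46/5114 = 9.1320197 × 10^-4.
deff = (7.8560268 × 10^-4) / (9.1320197 × 10^-4) = 0.8603.

0.8603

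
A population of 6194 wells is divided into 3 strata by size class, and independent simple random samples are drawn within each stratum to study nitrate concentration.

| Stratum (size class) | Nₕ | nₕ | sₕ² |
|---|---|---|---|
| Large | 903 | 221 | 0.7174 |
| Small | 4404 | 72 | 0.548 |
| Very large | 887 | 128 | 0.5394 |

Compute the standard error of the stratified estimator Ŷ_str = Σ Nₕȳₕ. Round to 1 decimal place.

387.4

Var(Ŷ_str) = Σₕ Nₕ²(1 − fₕ)sₕ²/nₕ.
Large: 903²·(1 − 221/903)·0.7174/221 = 1999.1309.
Small: 4404²·(1 − 72/4404)·0.548/72 = 145205.75.
Very large: 887²·(1 − 128/887)·0.5394/128 = 2837.0459.
Sum = 150041.93.
SE = √(150041.93) = 387.4.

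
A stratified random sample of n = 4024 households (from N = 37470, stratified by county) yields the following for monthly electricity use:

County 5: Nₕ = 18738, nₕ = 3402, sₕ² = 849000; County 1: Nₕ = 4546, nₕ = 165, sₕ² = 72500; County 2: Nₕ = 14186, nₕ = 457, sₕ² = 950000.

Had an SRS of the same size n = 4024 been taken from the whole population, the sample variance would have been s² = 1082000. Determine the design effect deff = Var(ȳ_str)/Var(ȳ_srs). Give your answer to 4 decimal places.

Var(ȳ_str) = Σ Wₕ²(1−fₕ)sₕ²/nₕ with Wₕ = Nₕ/37470:
  County 5: (18738/37470)²·(1−3402/18738)·849000/3402 = 51.078876
  County 1: (4546/37470)²·(1−165/4546)·72500/165 = 6.2328885
  County 2: (14186/37470)²·(1−457/14186)·950000/457 = 288.36256
  → Var(ȳ_str) = 345.67432.
Var(ȳ_srs) = (1 − 4024/37470)·1082000/4024 = 240.01025.
deff = 345.67432 / 240.01025 = 1.4402.

1.4402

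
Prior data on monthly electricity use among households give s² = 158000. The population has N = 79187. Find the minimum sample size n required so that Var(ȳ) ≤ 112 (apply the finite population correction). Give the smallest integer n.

Without fpc, n₀ = s²/D = 158000/112 = 1410.7143.
With fpc, (1 − n/N)·s²/n ≤ D requires n ≥ n₀/(1 + n₀/N) = 1410.7143/(1 + 1410.7143/79187) = 1386.0223.
Rounding up, n = 1387.

1387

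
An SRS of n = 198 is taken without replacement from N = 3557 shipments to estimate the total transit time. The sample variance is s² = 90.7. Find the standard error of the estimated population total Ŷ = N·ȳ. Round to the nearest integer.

Var(Ŷ) = N²·Var(ȳ) = N²·(1 − n/N)·s²/n.
f = 198/3557 = 0.05566489; Var(ȳ) = 0.94433511·90.7/198 = 0.43258179.
Var(Ŷ) = 3557² · 0.43258179 = 5.4731325 × 10^6.
SE(Ŷ) = √(5.4731325 × 10^6) = 2339.

2339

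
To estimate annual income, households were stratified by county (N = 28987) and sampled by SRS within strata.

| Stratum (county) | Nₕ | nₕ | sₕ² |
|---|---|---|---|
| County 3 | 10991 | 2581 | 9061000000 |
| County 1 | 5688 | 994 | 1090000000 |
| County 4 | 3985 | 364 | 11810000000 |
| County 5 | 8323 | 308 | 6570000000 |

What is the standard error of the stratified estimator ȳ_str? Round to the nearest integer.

1635

Var(ȳ_str) = Σₕ Wₕ²(1 − fₕ)sₕ²/nₕ with Wₕ = Nₕ/N, N = 28987.
County 3: Wₕ = 0.37916997; term = 0.37916997²·(1 − 0.23482850)·9061000000/2581 = 386202.24.
County 1: Wₕ = 0.19622589; term = 0.19622589²·(1 − 0.17475387)·1090000000/994 = 34844.661.
County 4: Wₕ = 0.13747542; term = 0.13747542²·(1 − 0.09134253)·11810000000/364 = 557184.24.
County 5: Wₕ = 0.28712871; term = 0.28712871²·(1 − 0.03700589)·6570000000/308 = 1.6935247 × 10^6.
Sum = 2.6717558 × 10^6.
SE = √(2.6717558 × 10^6) = 1635.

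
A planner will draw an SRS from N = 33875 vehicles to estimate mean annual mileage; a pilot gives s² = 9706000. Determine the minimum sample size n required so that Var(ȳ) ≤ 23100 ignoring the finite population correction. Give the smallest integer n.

Without fpc, n₀ = s²/D = 9706000/23100 = 420.1732.
Rounding up, n = 421.

421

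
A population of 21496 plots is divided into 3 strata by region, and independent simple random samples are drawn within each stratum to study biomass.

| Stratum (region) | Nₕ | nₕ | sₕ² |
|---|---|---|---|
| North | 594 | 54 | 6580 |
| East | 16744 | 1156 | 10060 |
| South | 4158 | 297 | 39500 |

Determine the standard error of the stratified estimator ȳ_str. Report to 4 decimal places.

Var(ȳ_str) = Σₕ Wₕ²(1 − fₕ)sₕ²/nₕ with Wₕ = Nₕ/N, N = 21496.
North: Wₕ = 0.02763305; term = 0.02763305²·(1 − 0.09090909)·6580/54 = 0.084585716.
East: Wₕ = 0.77893562; term = 0.77893562²·(1 − 0.06903966)·10060/1156 = 4.9155764.
South: Wₕ = 0.19343134; term = 0.19343134²·(1 − 0.07142857)·39500/297 = 4.6207197.
Sum = 9.6208818.
SE = √(9.6208818) = 3.1018.

3.1018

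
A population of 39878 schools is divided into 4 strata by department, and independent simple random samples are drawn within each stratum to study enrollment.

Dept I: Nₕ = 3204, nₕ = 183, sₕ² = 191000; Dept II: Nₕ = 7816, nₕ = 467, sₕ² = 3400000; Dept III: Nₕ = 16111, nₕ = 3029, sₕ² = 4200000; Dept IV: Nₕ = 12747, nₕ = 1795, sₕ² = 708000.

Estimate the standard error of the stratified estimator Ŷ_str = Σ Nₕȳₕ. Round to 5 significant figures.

Var(Ŷ_str) = Σₕ Nₕ²(1 − fₕ)sₕ²/nₕ.
Dept I: 3204²·(1 − 183/3204)·191000/183 = 1.0102422 × 10^10.
Dept II: 7816²·(1 − 467/7816)·3400000/467 = 4.1819115 × 10^11.
Dept III: 16111²·(1 − 3029/16111)·4200000/3029 = 2.9224471 × 10^11.
Dept IV: 12747²·(1 − 1795/12747)·708000/1795 = 5.5064313 × 10^10.
Sum = 7.756026 × 10^11.
SE = √(7.756026 × 10^11) = 880680.

880680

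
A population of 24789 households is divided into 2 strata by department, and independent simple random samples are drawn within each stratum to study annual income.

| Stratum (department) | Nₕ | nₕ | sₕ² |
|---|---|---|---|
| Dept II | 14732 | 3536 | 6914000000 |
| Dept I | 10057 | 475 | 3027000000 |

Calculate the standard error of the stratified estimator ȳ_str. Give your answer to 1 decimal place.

Var(ȳ_str) = Σₕ Wₕ²(1 − fₕ)sₕ²/nₕ with Wₕ = Nₕ/N, N = 24789.
Dept II: Wₕ = 0.59429586; term = 0.59429586²·(1 − 0.24002172)·6914000000/3536 = 524836.11.
Dept I: Wₕ = 0.40570414; term = 0.40570414²·(1 − 0.04723078)·3027000000/475 = 999367.94.
Sum = 1.5242041 × 10^6.
SE = √(1.5242041 × 10^6) = 1234.6.

1234.6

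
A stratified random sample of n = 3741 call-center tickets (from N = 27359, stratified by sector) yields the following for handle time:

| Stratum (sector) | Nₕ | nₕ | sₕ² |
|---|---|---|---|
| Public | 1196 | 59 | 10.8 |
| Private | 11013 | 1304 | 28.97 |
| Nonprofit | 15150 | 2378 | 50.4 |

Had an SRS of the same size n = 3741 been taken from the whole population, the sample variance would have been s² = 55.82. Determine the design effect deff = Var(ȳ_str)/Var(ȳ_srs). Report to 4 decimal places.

0.6975

Var(ȳ_str) = Σ Wₕ²(1−fₕ)sₕ²/nₕ with Wₕ = Nₕ/27359:
  Public: (1196/27359)²·(1−59/1196)·10.8/59 = 3.3255459 × 10^-4
  Private: (11013/27359)²·(1−1304/11013)·28.97/1304 = 0.0031735884
  Nonprofit: (15150/27359)²·(1−2378/15150)·50.4/2378 = 0.0054788548
  → Var(ȳ_str) = 0.0089849978.
Var(ȳ_srs) = (1 − 3741/27359)·55.82/3741 = 0.012880865.
deff = 0.0089849978 / 0.012880865 = 0.6975.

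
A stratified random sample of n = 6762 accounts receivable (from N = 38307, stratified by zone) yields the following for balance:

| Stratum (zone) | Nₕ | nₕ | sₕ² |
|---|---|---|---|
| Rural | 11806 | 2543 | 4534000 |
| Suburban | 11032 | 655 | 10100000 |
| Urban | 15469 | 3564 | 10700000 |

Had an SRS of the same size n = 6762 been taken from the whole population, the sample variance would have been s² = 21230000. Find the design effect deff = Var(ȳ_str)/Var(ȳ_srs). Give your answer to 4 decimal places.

Var(ȳ_str) = Σ Wₕ²(1−fₕ)sₕ²/nₕ with Wₕ = Nₕ/38307:
  Rural: (11806/38307)²·(1−2543/11806)·4534000/2543 = 132.87195
  Suburban: (11032/38307)²·(1−655/11032)·10100000/655 = 1202.9563
  Urban: (15469/38307)²·(1−3564/15469)·10700000/3564 = 376.77444
  → Var(ȳ_str) = 1712.6027.
Var(ȳ_srs) = (1 − 6762/38307)·21230000/6762 = 2585.3969.
deff = 1712.6027 / 2585.3969 = 0.6624.

0.6624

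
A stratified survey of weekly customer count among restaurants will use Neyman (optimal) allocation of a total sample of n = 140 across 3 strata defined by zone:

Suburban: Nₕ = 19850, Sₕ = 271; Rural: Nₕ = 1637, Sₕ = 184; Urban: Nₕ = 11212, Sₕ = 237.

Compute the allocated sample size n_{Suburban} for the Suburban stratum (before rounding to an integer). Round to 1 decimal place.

Neyman allocation: nₕ = n·NₕSₕ / Σⱼ NⱼSⱼ.
Σ NⱼSⱼ = 19850·271 + 1637·184 + 11212·237 = 8.337802 × 10^6.
n_{Suburban} = 140·19850·271 / (8.337802 × 10^6) = 90.3.

90.3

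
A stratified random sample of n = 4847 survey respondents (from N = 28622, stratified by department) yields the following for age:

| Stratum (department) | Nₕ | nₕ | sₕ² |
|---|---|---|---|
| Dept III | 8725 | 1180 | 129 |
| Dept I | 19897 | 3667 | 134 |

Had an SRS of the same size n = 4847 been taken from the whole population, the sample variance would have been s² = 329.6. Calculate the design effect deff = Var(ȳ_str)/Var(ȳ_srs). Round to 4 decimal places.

Var(ȳ_str) = Σ Wₕ²(1−fₕ)sₕ²/nₕ with Wₕ = Nₕ/28622:
  Dept III: (8725/28622)²·(1−1180/8725)·129/1180 = 0.0087848111
  Dept I: (19897/28622)²·(1−3667/19897)·134/3667 = 0.014404562
  → Var(ȳ_str) = 0.023189373.
Var(ȳ_srs) = (1 − 4847/28622)·329.6/4847 = 0.056485208.
deff = 0.023189373 / 0.056485208 = 0.4105.

0.4105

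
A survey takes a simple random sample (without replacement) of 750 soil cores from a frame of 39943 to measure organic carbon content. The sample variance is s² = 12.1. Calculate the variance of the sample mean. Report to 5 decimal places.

0.01583

Under SRS without replacement, Var(ȳ) = (1 − f)·s²/n with f = n/N = 750/39943 = 0.01877676.
Var(ȳ) = (1 − 0.01877676)·12.1/750 = 0.98122324·0.016133333 = 0.015830402.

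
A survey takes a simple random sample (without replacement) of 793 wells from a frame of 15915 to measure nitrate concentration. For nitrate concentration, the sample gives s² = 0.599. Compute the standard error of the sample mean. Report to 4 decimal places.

0.0268

Under SRS without replacement, Var(ȳ) = (1 − f)·s²/n with f = n/N = 793/15915 = 0.04982721.
Var(ȳ) = (1 − 0.04982721)·0.599/793 = 0.95017279·7.5535939 × 10^-4 = 7.1772195 × 10^-4.
SE(ȳ) = √(7.1772195 × 10^-4) = 0.0268.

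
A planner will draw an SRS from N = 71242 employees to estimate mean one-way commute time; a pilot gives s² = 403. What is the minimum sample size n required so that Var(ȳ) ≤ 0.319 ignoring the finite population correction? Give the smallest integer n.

Without fpc, n₀ = s²/D = 403/0.319 = 1263.3229.
Rounding up, n = 1264.

1264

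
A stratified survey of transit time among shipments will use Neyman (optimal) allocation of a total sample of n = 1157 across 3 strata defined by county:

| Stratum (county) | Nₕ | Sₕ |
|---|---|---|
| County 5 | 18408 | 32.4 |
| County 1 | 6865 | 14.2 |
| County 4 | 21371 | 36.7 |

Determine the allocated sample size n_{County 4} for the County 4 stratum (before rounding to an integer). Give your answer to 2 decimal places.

613.88

Neyman allocation: nₕ = n·NₕSₕ / Σⱼ NⱼSⱼ.
Σ NⱼSⱼ = 18408·32.4 + 6865·14.2 + 21371·36.7 = 1.4782179 × 10^6.
n_{County 4} = 1157·21371·36.7 / (1.4782179 × 10^6) = 613.88.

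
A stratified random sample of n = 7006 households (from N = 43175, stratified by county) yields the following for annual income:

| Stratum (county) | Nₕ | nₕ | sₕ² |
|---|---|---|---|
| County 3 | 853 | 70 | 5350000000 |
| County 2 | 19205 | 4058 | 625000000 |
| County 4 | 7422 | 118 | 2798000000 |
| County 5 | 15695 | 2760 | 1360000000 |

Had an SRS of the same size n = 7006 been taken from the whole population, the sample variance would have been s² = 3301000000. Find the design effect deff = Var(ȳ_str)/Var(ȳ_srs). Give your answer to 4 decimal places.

Var(ȳ_str) = Σ Wₕ²(1−fₕ)sₕ²/nₕ with Wₕ = Nₕ/43175:
  County 3: (853/43175)²·(1−70/853)·5350000000/70 = 27384.313
  County 2: (19205/43175)²·(1−4058/19205)·625000000/4058 = 24035.005
  County 4: (7422/43175)²·(1−118/7422)·2798000000/118 = 689576.93
  County 5: (15695/43175)²·(1−2760/15695)·1360000000/2760 = 53665.217
  → Var(ȳ_str) = 794661.47.
Var(ȳ_srs) = (1 − 7006/43175)·3301000000/7006 = 394711.29.
deff = 794661.47 / 394711.29 = 2.0133.

2.0133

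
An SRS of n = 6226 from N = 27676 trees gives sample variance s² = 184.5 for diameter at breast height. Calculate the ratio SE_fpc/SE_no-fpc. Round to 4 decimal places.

f = n/N = 6226/27676 = 0.22496025.
SE_no-fpc = √(s²/n) = 0.17214469; SE_fpc = √((1−f)s²/n) = 0.15154989.
Ratio = √(1−f) = 0.88036342.

0.8804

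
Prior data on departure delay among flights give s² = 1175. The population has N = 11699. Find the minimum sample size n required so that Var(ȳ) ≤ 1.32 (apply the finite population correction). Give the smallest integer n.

828

Without fpc, n₀ = s²/D = 1175/1.32 = 890.1515.
With fpc, (1 − n/N)·s²/n ≤ D requires n ≥ n₀/(1 + n₀/N) = 890.1515/(1 + 890.1515/11699) = 827.2108.
Rounding up, n = 828.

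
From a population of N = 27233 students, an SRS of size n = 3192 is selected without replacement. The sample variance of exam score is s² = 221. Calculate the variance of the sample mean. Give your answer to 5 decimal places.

0.06112

Under SRS without replacement, Var(ȳ) = (1 − f)·s²/n with f = n/N = 3192/27233 = 0.11721074.
Var(ȳ) = (1 − 0.11721074)·221/3192 = 0.88278926·0.069235589 = 0.061120435.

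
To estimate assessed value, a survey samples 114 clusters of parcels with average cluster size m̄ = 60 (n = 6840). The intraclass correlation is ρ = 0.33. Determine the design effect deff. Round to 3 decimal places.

20.470

deff = 1 + (60 − 1)·0.33 = 1 + 19.47 = 20.47.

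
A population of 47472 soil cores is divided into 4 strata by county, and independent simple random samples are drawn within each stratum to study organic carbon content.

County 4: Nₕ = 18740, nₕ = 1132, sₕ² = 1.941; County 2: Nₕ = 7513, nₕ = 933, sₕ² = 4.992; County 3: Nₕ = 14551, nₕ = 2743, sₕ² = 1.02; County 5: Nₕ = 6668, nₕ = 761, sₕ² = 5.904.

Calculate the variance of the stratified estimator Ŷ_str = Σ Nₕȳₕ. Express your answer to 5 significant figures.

1.1998 × 10^6

Var(Ŷ_str) = Σₕ Nₕ²(1 − fₕ)sₕ²/nₕ.
County 4: 18740²·(1 − 1132/18740)·1.941/1132 = 565794.5.
County 2: 7513²·(1 − 933/7513)·4.992/933 = 264503.98.
County 3: 14551²·(1 − 2743/14551)·1.02/2743 = 63891.568.
County 5: 6668²·(1 − 761/6668)·5.904/761 = 305579.53.
Sum = 1.1997696 × 10^6.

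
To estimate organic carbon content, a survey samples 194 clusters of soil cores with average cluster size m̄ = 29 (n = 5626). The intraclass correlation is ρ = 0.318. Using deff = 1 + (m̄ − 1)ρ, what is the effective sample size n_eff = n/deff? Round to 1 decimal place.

568.1

deff = 1 + (29 − 1)·0.318 = 1 + 8.904 = 9.904.
n_eff = 5626 / 9.904 = 568.1.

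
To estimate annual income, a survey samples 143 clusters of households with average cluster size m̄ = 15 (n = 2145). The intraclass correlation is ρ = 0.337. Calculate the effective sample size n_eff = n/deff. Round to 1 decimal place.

375.1

deff = 1 + (15 − 1)·0.337 = 1 + 4.718 = 5.718.
n_eff = 2145 / 5.718 = 375.1.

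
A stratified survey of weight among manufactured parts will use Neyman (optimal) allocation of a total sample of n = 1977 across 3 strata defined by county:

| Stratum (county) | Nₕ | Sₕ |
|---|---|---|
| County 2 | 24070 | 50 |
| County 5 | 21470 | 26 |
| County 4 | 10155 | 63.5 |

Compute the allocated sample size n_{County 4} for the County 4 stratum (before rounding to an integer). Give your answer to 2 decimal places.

Neyman allocation: nₕ = n·NₕSₕ / Σⱼ NⱼSⱼ.
Σ NⱼSⱼ = 24070·50 + 21470·26 + 10155·63.5 = 2.4065625 × 10^6.
n_{County 4} = 1977·10155·63.5 / (2.4065625 × 10^6) = 529.74.

529.74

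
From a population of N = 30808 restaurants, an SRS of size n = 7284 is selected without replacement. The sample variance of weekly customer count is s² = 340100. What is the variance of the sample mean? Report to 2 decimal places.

35.65

Under SRS without replacement, Var(ȳ) = (1 − f)·s²/n with f = n/N = 7284/30808 = 0.23643210.
Var(ȳ) = (1 − 0.23643210)·340100/7284 = 0.76356790·46.691378 = 35.652038.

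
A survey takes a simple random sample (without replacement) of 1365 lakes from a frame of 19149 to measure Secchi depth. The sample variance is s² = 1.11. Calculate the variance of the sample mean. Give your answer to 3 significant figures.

7.55 × 10^-4

Under SRS without replacement, Var(ȳ) = (1 − f)·s²/n with f = n/N = 1365/19149 = 0.07128310.
Var(ȳ) = (1 − 0.07128310)·1.11/1365 = 0.92871690·8.1318681 × 10^-4 = 7.5522034 × 10^-4.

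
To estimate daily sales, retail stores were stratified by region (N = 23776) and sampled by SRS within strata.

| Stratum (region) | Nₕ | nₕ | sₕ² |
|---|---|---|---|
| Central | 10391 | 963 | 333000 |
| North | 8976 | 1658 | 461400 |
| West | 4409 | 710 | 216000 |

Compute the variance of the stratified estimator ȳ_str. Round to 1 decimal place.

Var(ȳ_str) = Σₕ Wₕ²(1 − fₕ)sₕ²/nₕ with Wₕ = Nₕ/N, N = 23776.
Central: Wₕ = 0.43703735; term = 0.43703735²·(1 − 0.09267635)·333000/963 = 59.926275.
North: Wₕ = 0.37752355; term = 0.37752355²·(1 − 0.18471480)·461400/1658 = 32.33633.
West: Wₕ = 0.18543910; term = 0.18543910²·(1 − 0.16103425)·216000/710 = 8.7769222.
Sum = 101.03953.

101.0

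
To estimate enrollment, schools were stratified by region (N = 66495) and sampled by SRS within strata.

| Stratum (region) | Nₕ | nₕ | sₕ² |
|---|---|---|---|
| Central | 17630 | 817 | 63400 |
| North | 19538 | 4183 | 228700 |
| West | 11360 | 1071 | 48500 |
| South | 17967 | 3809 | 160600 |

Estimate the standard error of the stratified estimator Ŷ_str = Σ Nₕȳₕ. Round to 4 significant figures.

Var(Ŷ_str) = Σₕ Nₕ²(1 − fₕ)sₕ²/nₕ.
Central: 17630²·(1 − 817/17630)·63400/817 = 2.3001954 × 10^10.
North: 19538²·(1 − 4183/19538)·228700/4183 = 1.6402431 × 10^10.
West: 11360²·(1 − 1071/11360)·48500/1071 = 5.2930228 × 10^9.
South: 17967²·(1 − 3809/17967)·160600/3809 = 1.0725364 × 10^10.
Sum = 5.5422772 × 10^10.
SE = √(5.5422772 × 10^10) = 235400.

235400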